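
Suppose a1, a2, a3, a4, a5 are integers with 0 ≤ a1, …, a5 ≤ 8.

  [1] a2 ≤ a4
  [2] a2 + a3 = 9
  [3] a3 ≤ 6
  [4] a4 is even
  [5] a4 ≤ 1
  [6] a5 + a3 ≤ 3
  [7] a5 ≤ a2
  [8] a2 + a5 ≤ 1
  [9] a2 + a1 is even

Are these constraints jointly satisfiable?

Unsatisfiable

From constraints 1 and 5: a2 ≤ a4 ≤ 1. From constraint 3: a3 ≤ 6. Hence a2 + a3 ≤ 7. But constraint 2 requires a2 + a3 = 9, and 9 > 7. Contradiction.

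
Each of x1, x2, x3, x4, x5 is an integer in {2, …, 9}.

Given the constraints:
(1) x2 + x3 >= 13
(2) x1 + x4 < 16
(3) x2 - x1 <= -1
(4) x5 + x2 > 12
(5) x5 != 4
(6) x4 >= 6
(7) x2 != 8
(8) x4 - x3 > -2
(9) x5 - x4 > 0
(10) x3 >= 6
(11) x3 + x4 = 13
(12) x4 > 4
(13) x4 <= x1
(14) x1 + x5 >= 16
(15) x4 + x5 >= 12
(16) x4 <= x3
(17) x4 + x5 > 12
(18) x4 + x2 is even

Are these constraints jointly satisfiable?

Take x1 = 9, x2 = 6, x3 = 7, x4 = 6, x5 = 7. Then constraint 1: x2 + x3 = 13; constraint 2: x1 + x4 = 15; constraint 3: x2 - x1 = -3, and every other listed constraint is also met.

Satisfiable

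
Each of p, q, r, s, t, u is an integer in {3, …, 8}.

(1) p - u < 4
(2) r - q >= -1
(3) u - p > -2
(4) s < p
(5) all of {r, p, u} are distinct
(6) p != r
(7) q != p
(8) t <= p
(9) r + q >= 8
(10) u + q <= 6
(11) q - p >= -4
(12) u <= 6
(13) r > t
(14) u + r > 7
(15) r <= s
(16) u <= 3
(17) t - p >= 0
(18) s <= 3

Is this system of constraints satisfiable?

Unsatisfiable

Constraints 4, 13, 15, and 17 give p ≤ t, t < r, r ≤ s, s < p. Chaining: p ≤ t < r ≤ s < p, which forces p < p — impossible.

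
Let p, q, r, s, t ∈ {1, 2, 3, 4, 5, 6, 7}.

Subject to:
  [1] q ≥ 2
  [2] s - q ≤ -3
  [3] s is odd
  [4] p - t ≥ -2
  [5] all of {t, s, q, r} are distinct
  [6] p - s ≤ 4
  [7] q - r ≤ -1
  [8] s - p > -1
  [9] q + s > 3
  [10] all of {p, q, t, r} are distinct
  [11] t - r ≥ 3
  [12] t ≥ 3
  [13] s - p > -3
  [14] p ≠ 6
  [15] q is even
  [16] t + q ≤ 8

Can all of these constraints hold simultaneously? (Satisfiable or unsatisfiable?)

Unsatisfiable

Constraints 2, 4, 6, 7, and 11 give s − p ≥ -4, p − t ≥ -2, t − r ≥ 3, r − q ≥ 1, q − s ≥ 3.
Adding all 5 inequalities: the left sides telescope to 0, and the right sides sum to (-4) + (-2) + 3 + 1 + 3 = 1. So 0 ≥ 1, which is false.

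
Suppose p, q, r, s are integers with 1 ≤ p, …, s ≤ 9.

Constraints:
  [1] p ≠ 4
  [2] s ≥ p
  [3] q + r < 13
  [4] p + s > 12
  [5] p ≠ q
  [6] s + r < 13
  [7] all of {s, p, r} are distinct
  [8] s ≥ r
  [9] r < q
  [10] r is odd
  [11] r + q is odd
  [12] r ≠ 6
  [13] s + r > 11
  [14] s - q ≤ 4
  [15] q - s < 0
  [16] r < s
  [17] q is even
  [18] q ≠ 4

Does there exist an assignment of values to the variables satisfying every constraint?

Setting (p, q, r, s) = (5, 8, 3, 9) satisfies everything: constraint 3: q + r = 11; constraint 4: p + s = 14; constraint 6: s + r = 12, and the others follow.

Satisfiable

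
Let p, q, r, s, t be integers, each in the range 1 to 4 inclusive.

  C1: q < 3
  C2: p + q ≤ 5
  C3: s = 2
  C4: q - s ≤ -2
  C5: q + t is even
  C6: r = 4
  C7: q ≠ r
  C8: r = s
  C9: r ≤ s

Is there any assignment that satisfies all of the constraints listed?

Constraint 6 fixes r = 4 and constraint 3 fixes s = 2, but constraint 8 requires r = s. Since 4 ≠ 2, contradiction.

Unsatisfiable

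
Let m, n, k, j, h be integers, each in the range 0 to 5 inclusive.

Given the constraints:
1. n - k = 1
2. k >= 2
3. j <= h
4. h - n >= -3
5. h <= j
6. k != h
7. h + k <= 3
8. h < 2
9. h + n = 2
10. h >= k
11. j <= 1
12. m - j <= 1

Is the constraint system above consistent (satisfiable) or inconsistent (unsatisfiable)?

From constraints 2 and 10: h ≥ k and k ≥ 2, so h ≥ 2. From constraints 5 and 11: h ≤ j and j ≤ 1, so h ≤ 1. But 1 < 2, so no value of h works.

Unsatisfiable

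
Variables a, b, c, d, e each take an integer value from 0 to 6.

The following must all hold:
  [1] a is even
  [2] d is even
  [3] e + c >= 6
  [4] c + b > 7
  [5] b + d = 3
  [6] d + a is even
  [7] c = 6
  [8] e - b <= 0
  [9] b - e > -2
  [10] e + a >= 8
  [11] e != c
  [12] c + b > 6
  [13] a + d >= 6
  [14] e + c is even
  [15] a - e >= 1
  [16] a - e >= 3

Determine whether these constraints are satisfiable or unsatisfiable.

Satisfiable

One satisfying assignment is a = 6, b = 3, c = 6, d = 0, e = 2.
For the less obvious constraints — constraint 3: e + c = 8; constraint 4: c + b = 9 — and the others hold by inspection.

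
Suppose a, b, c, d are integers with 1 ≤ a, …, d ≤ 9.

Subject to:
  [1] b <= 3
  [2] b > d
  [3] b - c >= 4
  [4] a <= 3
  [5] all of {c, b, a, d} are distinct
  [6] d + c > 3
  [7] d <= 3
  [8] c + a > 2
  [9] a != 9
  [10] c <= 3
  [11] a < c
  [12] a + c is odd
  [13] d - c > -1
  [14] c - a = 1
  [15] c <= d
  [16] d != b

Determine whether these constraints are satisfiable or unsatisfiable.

Unsatisfiable

Constraints 1, 4, 7, and 10 confine each of c, b, a, d to the 3 values {1, …, 3} (the domain already gives each ≥ 1).
Constraint 5 requires all 4 of them to be distinct, but only 3 values are available — impossible by the pigeonhole principle.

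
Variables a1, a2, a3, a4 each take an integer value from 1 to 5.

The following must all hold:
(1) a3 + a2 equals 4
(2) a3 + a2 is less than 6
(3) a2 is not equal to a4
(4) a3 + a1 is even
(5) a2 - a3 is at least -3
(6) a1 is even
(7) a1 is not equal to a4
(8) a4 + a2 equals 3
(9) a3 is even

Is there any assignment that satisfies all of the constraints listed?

Try a1 = 2, a2 = 2, a3 = 2, a4 = 1.
Check constraint 1: a3 + a2 = 4; constraint 2: a3 + a2 = 4; constraint 5: a2 - a3 = 0. The remaining constraints are straightforward to verify.

Satisfiable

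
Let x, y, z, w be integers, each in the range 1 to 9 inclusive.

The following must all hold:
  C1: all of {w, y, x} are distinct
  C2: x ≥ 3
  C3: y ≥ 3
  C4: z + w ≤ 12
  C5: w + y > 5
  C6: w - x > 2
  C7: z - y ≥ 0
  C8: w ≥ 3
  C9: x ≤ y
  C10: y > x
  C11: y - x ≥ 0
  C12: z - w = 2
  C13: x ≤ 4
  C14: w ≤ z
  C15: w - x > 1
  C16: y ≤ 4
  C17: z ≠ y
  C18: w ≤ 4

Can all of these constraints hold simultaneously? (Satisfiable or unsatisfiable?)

Unsatisfiable

Constraints 2, 3, 8, 13, 16, and 18 confine each of w, y, x to the 2 values {3, 4}.
Constraint 1 requires all 3 of them to be distinct, but only 2 values are available — impossible by the pigeonhole principle.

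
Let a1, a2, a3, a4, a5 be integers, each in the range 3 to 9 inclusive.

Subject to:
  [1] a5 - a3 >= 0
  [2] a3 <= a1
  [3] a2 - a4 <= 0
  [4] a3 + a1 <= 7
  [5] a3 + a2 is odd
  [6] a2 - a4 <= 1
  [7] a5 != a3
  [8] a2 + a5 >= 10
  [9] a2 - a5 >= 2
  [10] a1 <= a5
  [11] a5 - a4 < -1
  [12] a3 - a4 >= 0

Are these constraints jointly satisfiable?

Constraints 1, 3, 9, and 12 give a2 − a5 ≥ 2, a5 − a3 ≥ 0, a3 − a4 ≥ 0, a4 − a2 ≥ 0.
Adding all 4 inequalities: the left sides telescope to 0, and the right sides sum to 2 + 0 + 0 + 0 = 2. So 0 ≥ 2, which is false.

Unsatisfiable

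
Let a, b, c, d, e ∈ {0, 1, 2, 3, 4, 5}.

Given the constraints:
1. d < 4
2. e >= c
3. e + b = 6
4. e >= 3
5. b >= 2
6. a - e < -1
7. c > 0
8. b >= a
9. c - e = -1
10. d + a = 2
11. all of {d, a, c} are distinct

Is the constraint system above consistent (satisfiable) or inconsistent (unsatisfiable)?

One satisfying assignment is a = 0, b = 2, c = 3, d = 2, e = 4.
For the less obvious constraints — constraint 3: e + b = 6; constraint 6: a - e = -4; constraint 9: c - e = -1 — and the others hold by inspection.

Satisfiable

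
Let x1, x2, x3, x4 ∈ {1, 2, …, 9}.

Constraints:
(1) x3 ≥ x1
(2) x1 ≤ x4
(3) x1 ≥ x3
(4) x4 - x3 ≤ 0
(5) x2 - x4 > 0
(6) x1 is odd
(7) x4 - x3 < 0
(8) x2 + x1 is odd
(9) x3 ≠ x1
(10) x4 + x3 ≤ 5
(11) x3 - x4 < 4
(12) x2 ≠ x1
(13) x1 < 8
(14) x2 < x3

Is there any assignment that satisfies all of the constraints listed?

Constraints 2, 3, 5, and 14 give x2 < x3, x3 ≤ x1, x1 ≤ x4, x4 < x2. Chaining: x2 < x3 ≤ x1 ≤ x4 < x2, which forces x2 < x2 — impossible.

Unsatisfiable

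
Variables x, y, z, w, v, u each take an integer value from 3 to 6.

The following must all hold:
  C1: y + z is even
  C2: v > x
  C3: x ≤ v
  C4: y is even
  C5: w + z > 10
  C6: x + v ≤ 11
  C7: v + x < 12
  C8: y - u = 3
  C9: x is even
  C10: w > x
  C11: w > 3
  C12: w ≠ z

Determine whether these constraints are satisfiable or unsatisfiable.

Satisfiable

One satisfying assignment is x = 4, y = 6, z = 6, w = 5, v = 6, u = 3.
For the less obvious constraints — constraint 5: w + z = 11; constraint 6: x + v = 10 — and the others hold by inspection.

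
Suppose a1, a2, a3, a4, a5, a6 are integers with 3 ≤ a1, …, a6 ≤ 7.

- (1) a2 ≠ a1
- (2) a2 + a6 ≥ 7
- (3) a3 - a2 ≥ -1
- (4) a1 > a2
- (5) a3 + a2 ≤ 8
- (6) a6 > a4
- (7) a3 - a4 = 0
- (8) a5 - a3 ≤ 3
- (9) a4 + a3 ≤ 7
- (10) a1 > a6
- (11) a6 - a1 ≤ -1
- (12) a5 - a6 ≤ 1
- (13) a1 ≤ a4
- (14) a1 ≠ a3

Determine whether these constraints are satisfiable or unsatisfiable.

Unsatisfiable

Constraints 6, 10, and 13 give a6 < a1, a1 ≤ a4, a4 < a6. Chaining: a6 < a1 ≤ a4 < a6, which forces a6 < a6 — impossible.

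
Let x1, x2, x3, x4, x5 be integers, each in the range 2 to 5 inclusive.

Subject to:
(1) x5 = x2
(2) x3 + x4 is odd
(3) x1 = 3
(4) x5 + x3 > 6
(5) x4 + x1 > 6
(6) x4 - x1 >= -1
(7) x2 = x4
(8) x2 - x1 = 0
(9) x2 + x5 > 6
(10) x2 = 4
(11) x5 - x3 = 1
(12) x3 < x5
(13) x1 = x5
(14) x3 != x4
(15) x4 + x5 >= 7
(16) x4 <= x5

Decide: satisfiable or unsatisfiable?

Unsatisfiable

Constraint 3 fixes x1 = 3 and constraint 10 fixes x2 = 4. Constraints 1 and 13 give x1 = x5 = x2, so x1 = x2. But 3 ≠ 4 — contradiction.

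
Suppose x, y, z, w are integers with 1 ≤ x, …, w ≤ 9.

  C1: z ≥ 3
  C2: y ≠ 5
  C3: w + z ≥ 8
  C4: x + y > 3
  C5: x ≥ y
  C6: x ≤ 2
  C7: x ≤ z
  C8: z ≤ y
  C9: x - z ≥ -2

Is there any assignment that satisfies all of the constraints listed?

Unsatisfiable

From constraints 1 and 8: y ≥ z and z ≥ 3, so y ≥ 3. From constraints 5 and 6: y ≤ x and x ≤ 2, so y ≤ 2. But 2 < 3, so no value of y works.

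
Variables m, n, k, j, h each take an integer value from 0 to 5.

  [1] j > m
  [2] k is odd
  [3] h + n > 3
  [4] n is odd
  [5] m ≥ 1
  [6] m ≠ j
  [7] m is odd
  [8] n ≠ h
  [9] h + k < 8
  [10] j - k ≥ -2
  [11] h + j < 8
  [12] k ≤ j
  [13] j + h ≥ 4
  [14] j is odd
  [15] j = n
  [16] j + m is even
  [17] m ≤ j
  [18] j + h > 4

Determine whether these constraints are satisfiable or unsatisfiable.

Satisfiable

Setting (m, n, k, j, h) = (1, 5, 5, 5, 1) satisfies everything: constraint 3: h + n = 6; constraint 9: h + k = 6; constraint 10: j - k = 0, and the others follow.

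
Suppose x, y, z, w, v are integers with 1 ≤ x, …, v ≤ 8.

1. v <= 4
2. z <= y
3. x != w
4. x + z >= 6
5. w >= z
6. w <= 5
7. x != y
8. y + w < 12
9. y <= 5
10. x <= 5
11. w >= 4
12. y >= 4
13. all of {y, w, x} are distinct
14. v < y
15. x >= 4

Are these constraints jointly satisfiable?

Constraints 6, 9, 10, 11, 12, and 15 confine each of y, w, x to the 2 values {4, 5}.
Constraint 13 requires all 3 of them to be distinct, but only 2 values are available — impossible by the pigeonhole principle.

Unsatisfiable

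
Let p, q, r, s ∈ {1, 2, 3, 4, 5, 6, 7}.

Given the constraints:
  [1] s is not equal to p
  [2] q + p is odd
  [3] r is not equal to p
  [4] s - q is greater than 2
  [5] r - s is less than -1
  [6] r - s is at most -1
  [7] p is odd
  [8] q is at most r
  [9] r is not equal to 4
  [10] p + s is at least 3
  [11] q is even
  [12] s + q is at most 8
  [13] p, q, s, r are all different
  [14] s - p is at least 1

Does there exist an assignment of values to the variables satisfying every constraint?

Try p = 1, q = 2, r = 3, s = 5.
Check constraint 4: s - q = 3; constraint 5: r - s = -2; constraint 6: r - s = -2. The remaining constraints are straightforward to verify.

Satisfiable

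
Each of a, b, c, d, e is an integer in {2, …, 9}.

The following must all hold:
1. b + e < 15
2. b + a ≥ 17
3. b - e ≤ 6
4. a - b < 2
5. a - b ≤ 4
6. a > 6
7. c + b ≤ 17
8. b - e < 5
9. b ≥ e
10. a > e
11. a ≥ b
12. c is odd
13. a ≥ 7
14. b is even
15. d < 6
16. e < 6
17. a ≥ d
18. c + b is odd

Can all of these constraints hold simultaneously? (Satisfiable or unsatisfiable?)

Take a = 9, b = 8, c = 9, d = 3, e = 5. Then constraint 1: b + e = 13; constraint 2: b + a = 17, and every other listed constraint is also met.

Satisfiable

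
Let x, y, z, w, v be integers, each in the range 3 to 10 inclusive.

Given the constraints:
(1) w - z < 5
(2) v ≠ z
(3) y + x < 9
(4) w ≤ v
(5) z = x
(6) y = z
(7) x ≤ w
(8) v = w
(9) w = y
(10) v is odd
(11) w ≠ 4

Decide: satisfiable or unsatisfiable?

Unsatisfiable

From constraints 6, 8, and 9, v = w = y = z, so v = z. But constraint 2 says v ≠ z. Contradiction.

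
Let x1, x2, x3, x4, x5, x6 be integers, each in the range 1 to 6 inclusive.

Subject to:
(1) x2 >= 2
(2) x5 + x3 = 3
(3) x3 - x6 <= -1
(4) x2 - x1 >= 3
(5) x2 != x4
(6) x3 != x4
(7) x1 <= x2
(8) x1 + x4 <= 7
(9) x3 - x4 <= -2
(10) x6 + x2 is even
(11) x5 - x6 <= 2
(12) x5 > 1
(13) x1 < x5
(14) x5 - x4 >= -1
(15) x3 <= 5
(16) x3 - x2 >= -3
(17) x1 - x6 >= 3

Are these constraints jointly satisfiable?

Constraints 4, 9, 11, 14, 16, and 17 give x1 − x6 ≥ 3, x6 − x5 ≥ -2, x5 − x4 ≥ -1, x4 − x3 ≥ 2, x3 − x2 ≥ -3, x2 − x1 ≥ 3.
Adding all 6 inequalities: the left sides telescope to 0, and the right sides sum to 3 + (-2) + (-1) + 2 + (-3) + 3 = 2. So 0 ≥ 2, which is false.

Unsatisfiable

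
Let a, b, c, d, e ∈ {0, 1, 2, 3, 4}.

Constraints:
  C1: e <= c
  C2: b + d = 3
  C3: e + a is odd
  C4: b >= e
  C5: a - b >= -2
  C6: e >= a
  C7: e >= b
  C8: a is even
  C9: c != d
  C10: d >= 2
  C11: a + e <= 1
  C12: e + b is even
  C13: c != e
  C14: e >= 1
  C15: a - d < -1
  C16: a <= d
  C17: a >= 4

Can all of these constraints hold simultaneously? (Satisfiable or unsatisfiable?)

From constraints 4 and 14: b ≥ e ≥ 1. From constraints 16 and 17: d ≥ a ≥ 4. Hence b + d ≥ 5. But constraint 2 requires b + d = 3, and 3 < 5. Contradiction.

Unsatisfiable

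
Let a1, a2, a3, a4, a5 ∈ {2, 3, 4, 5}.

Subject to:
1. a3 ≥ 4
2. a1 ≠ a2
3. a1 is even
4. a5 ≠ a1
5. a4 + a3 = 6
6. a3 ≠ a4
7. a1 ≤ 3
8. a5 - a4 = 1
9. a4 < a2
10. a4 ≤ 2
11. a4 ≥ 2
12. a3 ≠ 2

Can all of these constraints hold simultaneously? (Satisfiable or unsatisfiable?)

Take a1 = 2, a2 = 4, a3 = 4, a4 = 2, a5 = 3. Then constraint 5: a4 + a3 = 6; constraint 8: a5 - a4 = 1, and every other listed constraint is also met.

Satisfiable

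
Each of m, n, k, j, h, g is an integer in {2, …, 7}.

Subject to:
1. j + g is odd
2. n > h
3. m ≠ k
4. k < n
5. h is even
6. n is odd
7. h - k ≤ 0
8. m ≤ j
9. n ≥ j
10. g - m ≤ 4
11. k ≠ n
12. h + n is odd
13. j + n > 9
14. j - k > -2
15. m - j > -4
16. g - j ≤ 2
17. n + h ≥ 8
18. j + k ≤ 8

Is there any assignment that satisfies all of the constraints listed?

Setting (m, n, k, j, h, g) = (2, 7, 3, 3, 2, 4) satisfies everything: constraint 7: h - k = -1; constraint 10: g - m = 2, and the others follow.

Satisfiable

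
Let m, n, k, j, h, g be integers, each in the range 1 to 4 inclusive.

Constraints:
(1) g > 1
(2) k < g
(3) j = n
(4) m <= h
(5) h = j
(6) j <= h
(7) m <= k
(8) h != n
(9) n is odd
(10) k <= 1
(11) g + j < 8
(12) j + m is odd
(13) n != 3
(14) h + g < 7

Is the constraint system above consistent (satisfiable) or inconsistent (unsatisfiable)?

From constraints 3 and 5, h = j = n, so h = n. But constraint 8 says h ≠ n. Contradiction.

Unsatisfiable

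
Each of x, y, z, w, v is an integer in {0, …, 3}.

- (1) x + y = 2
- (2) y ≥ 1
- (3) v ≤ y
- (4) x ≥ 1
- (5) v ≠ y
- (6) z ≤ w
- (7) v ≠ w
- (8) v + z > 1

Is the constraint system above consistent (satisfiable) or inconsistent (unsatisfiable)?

Setting (x, y, z, w, v) = (1, 1, 2, 2, 0) satisfies everything: constraint 1: x + y = 2; constraint 8: v + z = 2, and the others follow.

Satisfiable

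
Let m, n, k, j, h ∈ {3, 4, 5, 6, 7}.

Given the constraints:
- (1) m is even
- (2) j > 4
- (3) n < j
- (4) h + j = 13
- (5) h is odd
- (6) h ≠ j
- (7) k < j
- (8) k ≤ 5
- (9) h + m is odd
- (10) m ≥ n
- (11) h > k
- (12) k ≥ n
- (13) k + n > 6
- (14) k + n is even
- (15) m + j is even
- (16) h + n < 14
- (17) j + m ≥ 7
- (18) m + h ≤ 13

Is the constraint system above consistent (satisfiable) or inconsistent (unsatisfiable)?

Satisfiable

The assignment m = 4, n = 4, k = 4, j = 6, h = 7 works:
  constraint 4 holds since h + j = 13.
  constraint 13 holds since k + n = 8.
  constraint 16 holds since h + n = 11.
The rest check out directly.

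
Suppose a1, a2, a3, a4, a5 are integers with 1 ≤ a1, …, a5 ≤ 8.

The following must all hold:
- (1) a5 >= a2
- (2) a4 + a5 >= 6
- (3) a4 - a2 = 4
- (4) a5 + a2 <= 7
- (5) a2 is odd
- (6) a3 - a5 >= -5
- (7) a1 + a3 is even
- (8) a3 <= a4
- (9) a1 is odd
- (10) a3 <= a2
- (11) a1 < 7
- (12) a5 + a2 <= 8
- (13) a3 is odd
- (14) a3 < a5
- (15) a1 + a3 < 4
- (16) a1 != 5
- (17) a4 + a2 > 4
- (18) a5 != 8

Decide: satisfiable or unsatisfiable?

The assignment a1 = 1, a2 = 1, a3 = 1, a4 = 5, a5 = 4 works:
  constraint 2 holds since a4 + a5 = 9.
  constraint 3 holds since a4 - a2 = 4.
The rest check out directly.

Satisfiable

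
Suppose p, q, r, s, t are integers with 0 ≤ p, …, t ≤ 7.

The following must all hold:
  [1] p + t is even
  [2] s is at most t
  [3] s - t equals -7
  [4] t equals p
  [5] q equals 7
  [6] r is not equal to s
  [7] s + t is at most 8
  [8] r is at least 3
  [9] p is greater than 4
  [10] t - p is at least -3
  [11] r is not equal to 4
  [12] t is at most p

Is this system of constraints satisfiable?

Satisfiable

Try p = 7, q = 7, r = 7, s = 0, t = 7.
Check constraint 3: s - t = -7; constraint 7: s + t = 7. The remaining constraints are straightforward to verify.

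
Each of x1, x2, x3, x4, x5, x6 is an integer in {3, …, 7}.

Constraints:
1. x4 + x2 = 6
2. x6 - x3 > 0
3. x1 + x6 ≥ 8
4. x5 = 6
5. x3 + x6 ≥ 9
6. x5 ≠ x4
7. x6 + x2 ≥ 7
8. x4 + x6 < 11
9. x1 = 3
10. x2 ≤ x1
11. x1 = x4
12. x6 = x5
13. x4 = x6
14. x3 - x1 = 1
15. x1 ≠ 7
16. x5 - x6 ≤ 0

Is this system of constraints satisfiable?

Unsatisfiable

Constraint 9 fixes x1 = 3 and constraint 4 fixes x5 = 6. Constraints 11, 12, and 13 give x1 = x4 = x6 = x5, so x1 = x5. But 3 ≠ 6 — contradiction.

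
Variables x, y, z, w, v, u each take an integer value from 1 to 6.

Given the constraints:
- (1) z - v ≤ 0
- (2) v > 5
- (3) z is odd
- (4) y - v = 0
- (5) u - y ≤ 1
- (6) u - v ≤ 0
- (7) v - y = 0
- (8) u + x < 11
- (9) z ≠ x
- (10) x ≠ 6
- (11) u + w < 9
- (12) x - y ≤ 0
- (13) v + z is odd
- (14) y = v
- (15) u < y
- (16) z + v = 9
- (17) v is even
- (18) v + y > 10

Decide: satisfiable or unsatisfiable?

Try x = 4, y = 6, z = 3, w = 2, v = 6, u = 5.
Check constraint 1: z - v = -3; constraint 4: y - v = 0; constraint 5: u - y = -1. The remaining constraints are straightforward to verify.

Satisfiable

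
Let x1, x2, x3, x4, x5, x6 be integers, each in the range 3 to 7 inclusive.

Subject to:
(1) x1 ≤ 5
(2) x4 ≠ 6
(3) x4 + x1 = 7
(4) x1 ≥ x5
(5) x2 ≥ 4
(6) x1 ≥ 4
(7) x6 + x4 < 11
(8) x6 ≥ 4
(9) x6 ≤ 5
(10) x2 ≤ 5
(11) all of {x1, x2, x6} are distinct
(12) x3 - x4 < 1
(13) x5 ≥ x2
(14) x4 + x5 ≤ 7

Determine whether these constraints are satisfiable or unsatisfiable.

Constraints 1, 5, 6, 8, 9, and 10 confine each of x1, x2, x6 to the 2 values {4, 5}.
Constraint 11 requires all 3 of them to be distinct, but only 2 values are available — impossible by the pigeonhole principle.

Unsatisfiable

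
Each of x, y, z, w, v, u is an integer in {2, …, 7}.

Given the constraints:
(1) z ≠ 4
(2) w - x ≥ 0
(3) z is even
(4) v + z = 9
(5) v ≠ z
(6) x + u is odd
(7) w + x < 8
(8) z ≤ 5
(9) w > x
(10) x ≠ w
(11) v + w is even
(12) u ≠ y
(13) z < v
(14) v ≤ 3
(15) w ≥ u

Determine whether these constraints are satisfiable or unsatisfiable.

From constraint 14: v ≤ 3. From constraint 8: z ≤ 5. Hence v + z ≤ 8. But constraint 4 requires v + z = 9, and 9 > 8. Contradiction.

Unsatisfiable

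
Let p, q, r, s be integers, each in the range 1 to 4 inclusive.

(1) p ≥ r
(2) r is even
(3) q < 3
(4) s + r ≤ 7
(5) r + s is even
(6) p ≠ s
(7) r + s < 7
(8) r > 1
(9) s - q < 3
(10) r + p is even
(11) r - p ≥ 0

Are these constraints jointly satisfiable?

Satisfiable

One satisfying assignment is p = 4, q = 1, r = 4, s = 2.
For the less obvious constraints — constraint 4: s + r = 6; constraint 7: r + s = 6; constraint 9: s - q = 1 — and the others hold by inspection.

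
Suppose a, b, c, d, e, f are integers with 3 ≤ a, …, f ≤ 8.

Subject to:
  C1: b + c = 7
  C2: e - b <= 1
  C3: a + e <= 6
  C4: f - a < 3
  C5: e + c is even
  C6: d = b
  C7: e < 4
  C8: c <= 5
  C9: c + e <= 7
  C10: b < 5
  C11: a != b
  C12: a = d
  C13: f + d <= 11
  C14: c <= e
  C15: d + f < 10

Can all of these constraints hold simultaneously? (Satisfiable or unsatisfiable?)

From constraints 6 and 12, a = d = b, so a = b. But constraint 11 says a ≠ b. Contradiction.

Unsatisfiable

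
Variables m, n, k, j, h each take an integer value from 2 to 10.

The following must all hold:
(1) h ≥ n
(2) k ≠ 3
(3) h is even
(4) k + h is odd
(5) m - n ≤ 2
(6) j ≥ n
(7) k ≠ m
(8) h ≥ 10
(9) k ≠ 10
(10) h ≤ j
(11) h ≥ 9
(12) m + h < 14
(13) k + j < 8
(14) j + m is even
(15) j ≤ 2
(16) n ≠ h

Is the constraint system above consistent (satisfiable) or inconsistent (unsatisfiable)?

Unsatisfiable

From constraints 8 and 10: j ≥ h and h ≥ 10, so j ≥ 10. From constraint 15: j ≤ 2. But 2 < 10, so no value of j works.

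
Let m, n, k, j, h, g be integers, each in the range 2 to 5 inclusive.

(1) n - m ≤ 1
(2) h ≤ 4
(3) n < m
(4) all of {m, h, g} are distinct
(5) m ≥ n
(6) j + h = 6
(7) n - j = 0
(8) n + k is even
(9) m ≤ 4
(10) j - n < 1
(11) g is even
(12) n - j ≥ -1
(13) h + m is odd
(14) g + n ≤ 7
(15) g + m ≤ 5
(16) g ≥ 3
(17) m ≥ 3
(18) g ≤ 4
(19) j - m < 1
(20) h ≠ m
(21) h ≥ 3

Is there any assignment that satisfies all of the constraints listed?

Unsatisfiable

Constraints 2, 9, 16, 17, 18, and 21 confine each of m, h, g to the 2 values {3, 4}.
Constraint 4 requires all 3 of them to be distinct, but only 2 values are available — impossible by the pigeonhole principle.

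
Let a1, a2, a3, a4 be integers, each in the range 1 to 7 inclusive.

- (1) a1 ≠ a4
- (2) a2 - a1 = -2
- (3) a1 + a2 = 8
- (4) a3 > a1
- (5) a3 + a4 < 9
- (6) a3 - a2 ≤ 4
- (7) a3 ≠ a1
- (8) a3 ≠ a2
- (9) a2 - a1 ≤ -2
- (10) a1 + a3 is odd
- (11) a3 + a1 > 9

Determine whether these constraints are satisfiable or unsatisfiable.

Try a1 = 5, a2 = 3, a3 = 6, a4 = 2.
Check constraint 2: a2 - a1 = -2; constraint 3: a1 + a2 = 8. The remaining constraints are straightforward to verify.

Satisfiable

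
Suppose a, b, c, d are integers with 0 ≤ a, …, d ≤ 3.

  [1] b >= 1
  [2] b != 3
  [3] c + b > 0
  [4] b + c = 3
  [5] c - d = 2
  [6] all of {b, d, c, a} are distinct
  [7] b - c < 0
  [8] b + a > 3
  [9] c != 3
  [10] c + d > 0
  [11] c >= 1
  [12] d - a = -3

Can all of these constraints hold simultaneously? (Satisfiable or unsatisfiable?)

Satisfiable

One satisfying assignment is a = 3, b = 1, c = 2, d = 0.
For the less obvious constraints — constraint 3: c + b = 3; constraint 4: b + c = 3; constraint 5: c - d = 2 — and the others hold by inspection.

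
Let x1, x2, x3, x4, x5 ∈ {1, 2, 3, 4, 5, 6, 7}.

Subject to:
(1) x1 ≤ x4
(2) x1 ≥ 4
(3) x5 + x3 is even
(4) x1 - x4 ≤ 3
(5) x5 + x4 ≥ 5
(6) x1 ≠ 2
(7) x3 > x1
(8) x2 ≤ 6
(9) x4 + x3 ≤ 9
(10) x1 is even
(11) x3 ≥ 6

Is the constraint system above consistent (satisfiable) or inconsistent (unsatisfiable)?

Unsatisfiable

From constraints 1 and 2: x4 ≥ x1 ≥ 4. From constraint 11: x3 ≥ 6. Hence x4 + x3 ≥ 10. But constraint 9 requires x4 + x3 ≤ 9, and 9 < 10. Contradiction.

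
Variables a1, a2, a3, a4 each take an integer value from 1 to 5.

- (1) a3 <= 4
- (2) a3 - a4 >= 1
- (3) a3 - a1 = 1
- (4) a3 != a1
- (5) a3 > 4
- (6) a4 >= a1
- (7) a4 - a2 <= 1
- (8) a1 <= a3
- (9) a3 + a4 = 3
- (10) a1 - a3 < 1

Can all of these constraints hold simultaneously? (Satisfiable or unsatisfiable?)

From constraint 5: a3 ≥ 5. From constraint 1: a3 ≤ 4. But 4 < 5, so no value of a3 works.

Unsatisfiable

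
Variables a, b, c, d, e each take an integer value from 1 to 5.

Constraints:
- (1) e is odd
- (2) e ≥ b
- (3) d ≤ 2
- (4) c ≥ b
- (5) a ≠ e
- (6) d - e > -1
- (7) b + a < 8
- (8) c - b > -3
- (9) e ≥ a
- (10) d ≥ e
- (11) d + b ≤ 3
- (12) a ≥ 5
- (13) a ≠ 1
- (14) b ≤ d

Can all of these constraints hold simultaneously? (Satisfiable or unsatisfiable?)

From constraints 9 and 12: e ≥ a and a ≥ 5, so e ≥ 5. From constraints 3 and 10: e ≤ d and d ≤ 2, so e ≤ 2. But 2 < 5, so no value of e works.

Unsatisfiable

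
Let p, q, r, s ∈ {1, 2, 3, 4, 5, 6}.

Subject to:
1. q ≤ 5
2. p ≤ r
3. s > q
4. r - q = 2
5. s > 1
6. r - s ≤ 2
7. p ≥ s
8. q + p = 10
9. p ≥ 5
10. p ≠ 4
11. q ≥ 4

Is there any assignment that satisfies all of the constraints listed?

Satisfiable

Setting (p, q, r, s) = (6, 4, 6, 5) satisfies everything: constraint 4: r - q = 2; constraint 6: r - s = 1, and the others follow.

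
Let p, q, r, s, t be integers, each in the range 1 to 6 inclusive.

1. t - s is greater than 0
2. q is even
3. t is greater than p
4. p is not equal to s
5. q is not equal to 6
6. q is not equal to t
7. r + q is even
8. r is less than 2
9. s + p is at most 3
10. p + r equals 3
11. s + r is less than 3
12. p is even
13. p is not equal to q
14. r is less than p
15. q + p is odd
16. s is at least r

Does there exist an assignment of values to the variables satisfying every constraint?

Unsatisfiable

Constraint 2 makes q even and constraint 12 makes p even, so q + p must be even. Constraint 15 says q + p is odd — contradiction.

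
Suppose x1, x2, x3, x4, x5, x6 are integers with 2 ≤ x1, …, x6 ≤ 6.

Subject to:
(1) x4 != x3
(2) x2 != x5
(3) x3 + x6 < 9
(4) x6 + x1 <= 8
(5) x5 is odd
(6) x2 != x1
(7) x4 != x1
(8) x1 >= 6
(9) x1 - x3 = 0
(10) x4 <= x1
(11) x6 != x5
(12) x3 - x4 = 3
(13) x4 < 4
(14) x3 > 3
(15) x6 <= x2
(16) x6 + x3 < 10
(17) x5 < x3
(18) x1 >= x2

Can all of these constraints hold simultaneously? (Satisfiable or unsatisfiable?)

Satisfiable

The assignment x1 = 6, x2 = 2, x3 = 6, x4 = 3, x5 = 3, x6 = 2 works:
  constraint 3 holds since x3 + x6 = 8.
  constraint 4 holds since x6 + x1 = 8.
  constraint 9 holds since x1 - x3 = 0.
The rest check out directly.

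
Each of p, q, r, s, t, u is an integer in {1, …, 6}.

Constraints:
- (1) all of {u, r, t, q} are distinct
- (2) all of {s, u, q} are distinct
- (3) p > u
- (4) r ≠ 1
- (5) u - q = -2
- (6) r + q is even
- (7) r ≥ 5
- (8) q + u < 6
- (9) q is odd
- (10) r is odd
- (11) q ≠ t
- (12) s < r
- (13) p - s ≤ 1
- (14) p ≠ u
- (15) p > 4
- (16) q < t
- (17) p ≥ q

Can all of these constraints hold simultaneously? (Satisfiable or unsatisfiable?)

Satisfiable

Try p = 5, q = 3, r = 5, s = 4, t = 4, u = 1.
Check constraint 5: u - q = -2; constraint 8: q + u = 4. The remaining constraints are straightforward to verify.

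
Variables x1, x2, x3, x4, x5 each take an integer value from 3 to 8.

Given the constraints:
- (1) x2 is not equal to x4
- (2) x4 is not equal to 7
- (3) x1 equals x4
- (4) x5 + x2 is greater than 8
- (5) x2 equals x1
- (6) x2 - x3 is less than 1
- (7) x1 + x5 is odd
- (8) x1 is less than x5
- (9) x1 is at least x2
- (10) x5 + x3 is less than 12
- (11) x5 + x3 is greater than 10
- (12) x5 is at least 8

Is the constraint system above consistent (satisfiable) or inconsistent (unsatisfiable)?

From constraints 3 and 5, x2 = x1 = x4, so x2 = x4. But constraint 1 says x2 ≠ x4. Contradiction.

Unsatisfiable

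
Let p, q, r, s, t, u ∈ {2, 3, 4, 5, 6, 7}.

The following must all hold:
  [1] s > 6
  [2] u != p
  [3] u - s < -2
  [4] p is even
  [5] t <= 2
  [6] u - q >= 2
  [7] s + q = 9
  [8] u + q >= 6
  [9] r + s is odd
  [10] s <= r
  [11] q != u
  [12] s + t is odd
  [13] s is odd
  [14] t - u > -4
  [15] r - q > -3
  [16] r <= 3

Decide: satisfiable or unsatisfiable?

Unsatisfiable

From constraint 1: s ≥ 7. From constraints 10 and 16: s ≤ r and r ≤ 3, so s ≤ 3. But 3 < 7, so no value of s works.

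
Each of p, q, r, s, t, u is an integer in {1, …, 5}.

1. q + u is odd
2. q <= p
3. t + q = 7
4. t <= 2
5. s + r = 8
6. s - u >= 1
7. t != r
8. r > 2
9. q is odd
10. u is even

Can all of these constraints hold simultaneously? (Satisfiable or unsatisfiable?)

Satisfiable

Take p = 5, q = 5, r = 3, s = 5, t = 2, u = 2. Then constraint 3: t + q = 7; constraint 5: s + r = 8, and every other listed constraint is also met.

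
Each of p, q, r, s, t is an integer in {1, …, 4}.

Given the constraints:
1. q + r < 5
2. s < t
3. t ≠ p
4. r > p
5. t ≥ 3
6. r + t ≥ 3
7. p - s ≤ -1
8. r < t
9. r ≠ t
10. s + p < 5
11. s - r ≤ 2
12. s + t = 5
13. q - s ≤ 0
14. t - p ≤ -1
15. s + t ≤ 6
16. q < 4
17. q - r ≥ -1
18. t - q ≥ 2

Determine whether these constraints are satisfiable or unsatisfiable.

Constraints 7, 11, 14, 17, and 18 give t − q ≥ 2, q − r ≥ -1, r − s ≥ -2, s − p ≥ 1, p − t ≥ 1.
Adding all 5 inequalities: the left sides telescope to 0, and the right sides sum to 2 + (-1) + (-2) + 1 + 1 = 1. So 0 ≥ 1, which is false.

Unsatisfiable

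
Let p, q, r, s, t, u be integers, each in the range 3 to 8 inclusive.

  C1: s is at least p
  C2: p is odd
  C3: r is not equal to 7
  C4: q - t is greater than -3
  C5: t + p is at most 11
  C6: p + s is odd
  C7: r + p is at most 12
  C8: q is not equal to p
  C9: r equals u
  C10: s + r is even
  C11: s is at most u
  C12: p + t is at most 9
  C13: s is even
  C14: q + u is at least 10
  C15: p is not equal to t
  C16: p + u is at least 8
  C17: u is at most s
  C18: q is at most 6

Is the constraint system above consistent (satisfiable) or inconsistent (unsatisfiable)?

Take p = 3, q = 5, r = 8, s = 8, t = 5, u = 8. Then constraint 4: q - t = 0; constraint 5: t + p = 8; constraint 7: r + p = 11, and every other listed constraint is also met.

Satisfiable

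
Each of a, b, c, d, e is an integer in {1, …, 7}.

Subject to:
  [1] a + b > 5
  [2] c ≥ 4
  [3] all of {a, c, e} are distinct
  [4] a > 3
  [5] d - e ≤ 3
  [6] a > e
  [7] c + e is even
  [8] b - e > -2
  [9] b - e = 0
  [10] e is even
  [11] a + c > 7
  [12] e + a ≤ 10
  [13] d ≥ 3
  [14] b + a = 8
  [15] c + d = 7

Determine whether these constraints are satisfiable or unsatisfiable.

Satisfiable

One satisfying assignment is a = 6, b = 2, c = 4, d = 3, e = 2.
For the less obvious constraints — constraint 1: a + b = 8; constraint 5: d - e = 1 — and the others hold by inspection.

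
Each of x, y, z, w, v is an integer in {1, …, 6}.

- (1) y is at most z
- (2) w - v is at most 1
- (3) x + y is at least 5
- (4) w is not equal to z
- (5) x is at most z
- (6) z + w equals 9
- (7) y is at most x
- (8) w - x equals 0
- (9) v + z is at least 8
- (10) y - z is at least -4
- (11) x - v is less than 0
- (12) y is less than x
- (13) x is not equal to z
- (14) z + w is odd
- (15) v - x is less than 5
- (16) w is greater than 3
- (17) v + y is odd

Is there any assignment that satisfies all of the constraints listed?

Satisfiable

Try x = 4, y = 1, z = 5, w = 4, v = 6.
Check constraint 2: w - v = -2; constraint 3: x + y = 5; constraint 6: z + w = 9. The remaining constraints are straightforward to verify.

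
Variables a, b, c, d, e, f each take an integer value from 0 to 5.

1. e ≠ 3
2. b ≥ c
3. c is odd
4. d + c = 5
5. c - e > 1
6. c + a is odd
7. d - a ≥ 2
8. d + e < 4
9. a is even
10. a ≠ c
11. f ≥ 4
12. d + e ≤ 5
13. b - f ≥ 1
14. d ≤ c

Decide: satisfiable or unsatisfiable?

One satisfying assignment is a = 0, b = 5, c = 3, d = 2, e = 1, f = 4.
For the less obvious constraints — constraint 4: d + c = 5; constraint 5: c - e = 2; constraint 7: d - a = 2 — and the others hold by inspection.

Satisfiable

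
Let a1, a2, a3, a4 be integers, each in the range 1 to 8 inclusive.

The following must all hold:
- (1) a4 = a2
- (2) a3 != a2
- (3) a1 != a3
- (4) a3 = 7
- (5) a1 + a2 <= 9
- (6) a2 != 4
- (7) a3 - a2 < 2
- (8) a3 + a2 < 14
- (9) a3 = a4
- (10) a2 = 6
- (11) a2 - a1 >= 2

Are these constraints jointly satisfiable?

Constraint 4 fixes a3 = 7 and constraint 10 fixes a2 = 6. Constraints 1 and 9 give a3 = a4 = a2, so a3 = a2. But 7 ≠ 6 — contradiction.

Unsatisfiable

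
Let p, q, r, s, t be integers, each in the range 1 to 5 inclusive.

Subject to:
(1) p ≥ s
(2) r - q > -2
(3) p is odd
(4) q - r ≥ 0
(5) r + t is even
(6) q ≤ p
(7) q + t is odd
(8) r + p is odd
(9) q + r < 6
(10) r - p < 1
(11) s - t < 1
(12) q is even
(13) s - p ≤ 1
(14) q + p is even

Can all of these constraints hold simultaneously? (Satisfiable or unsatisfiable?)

Unsatisfiable

Constraint 12 makes q even and constraint 3 makes p odd, so q + p must be odd. Constraint 14 says q + p is even — contradiction.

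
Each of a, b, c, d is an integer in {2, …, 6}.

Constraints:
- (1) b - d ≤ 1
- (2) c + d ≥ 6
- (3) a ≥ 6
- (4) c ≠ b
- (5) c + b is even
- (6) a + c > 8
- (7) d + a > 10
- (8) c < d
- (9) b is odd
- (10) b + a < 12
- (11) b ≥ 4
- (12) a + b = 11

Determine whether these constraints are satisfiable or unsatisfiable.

Satisfiable

Setting (a, b, c, d) = (6, 5, 3, 6) satisfies everything: constraint 1: b - d = -1; constraint 2: c + d = 9; constraint 6: a + c = 9, and the others follow.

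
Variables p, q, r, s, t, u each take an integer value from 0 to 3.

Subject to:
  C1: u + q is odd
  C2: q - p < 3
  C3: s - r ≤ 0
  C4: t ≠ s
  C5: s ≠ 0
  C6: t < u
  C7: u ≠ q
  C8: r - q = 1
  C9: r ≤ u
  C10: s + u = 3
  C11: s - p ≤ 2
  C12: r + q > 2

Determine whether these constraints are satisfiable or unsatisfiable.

Setting (p, q, r, s, t, u) = (1, 1, 2, 1, 0, 2) satisfies everything: constraint 2: q - p = 0; constraint 3: s - r = -1; constraint 8: r - q = 1, and the others follow.

Satisfiable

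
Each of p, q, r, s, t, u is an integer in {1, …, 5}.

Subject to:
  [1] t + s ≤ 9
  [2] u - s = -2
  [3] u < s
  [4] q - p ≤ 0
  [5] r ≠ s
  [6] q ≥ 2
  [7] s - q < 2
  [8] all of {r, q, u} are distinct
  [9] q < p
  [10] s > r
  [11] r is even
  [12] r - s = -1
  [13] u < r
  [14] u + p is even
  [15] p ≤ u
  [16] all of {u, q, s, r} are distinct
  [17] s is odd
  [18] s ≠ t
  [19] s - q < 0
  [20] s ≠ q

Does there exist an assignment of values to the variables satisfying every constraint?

Unsatisfiable

Constraints 9, 10, 13, 15, and 19 give r < s, s < q, q < p, p ≤ u, u < r. Chaining: r < s < q < p ≤ u < r, which forces r < r — impossible.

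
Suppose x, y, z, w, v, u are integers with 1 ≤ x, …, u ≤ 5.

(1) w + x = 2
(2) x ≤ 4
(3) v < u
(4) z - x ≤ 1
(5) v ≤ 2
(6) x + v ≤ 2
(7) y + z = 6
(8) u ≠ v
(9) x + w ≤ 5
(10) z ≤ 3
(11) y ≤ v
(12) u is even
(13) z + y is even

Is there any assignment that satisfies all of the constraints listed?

From constraints 5 and 11: y ≤ v ≤ 2. From constraint 10: z ≤ 3. Hence y + z ≤ 5. But constraint 7 requires y + z = 6, and 6 > 5. Contradiction.

Unsatisfiable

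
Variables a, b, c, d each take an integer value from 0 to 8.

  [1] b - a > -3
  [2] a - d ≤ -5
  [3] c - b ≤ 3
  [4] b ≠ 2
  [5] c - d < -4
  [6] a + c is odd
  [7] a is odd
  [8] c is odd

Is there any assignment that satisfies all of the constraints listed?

Constraint 7 makes a odd and constraint 8 makes c odd, so a + c must be even. Constraint 6 says a + c is odd — contradiction.

Unsatisfiable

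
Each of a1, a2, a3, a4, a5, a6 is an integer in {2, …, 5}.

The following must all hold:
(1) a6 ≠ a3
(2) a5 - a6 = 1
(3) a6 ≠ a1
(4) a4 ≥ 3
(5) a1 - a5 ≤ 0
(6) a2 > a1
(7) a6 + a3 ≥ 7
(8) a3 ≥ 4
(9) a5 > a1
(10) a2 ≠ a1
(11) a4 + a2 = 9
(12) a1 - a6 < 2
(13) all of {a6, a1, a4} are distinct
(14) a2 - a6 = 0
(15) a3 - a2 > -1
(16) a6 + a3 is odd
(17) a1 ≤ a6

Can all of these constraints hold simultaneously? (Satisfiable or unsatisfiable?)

Setting (a1, a2, a3, a4, a5, a6) = (3, 4, 5, 5, 5, 4) satisfies everything: constraint 2: a5 - a6 = 1; constraint 5: a1 - a5 = -2, and the others follow.

Satisfiable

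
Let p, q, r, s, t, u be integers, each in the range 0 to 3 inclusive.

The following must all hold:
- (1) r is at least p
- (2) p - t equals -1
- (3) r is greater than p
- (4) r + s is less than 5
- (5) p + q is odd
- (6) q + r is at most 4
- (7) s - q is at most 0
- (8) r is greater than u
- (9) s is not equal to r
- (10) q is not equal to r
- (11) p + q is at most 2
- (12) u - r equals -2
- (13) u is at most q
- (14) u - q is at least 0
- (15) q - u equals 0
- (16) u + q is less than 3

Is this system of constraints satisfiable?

Try p = 0, q = 1, r = 3, s = 1, t = 1, u = 1.
Check constraint 2: p - t = -1; constraint 4: r + s = 4; constraint 6: q + r = 4. The remaining constraints are straightforward to verify.

Satisfiable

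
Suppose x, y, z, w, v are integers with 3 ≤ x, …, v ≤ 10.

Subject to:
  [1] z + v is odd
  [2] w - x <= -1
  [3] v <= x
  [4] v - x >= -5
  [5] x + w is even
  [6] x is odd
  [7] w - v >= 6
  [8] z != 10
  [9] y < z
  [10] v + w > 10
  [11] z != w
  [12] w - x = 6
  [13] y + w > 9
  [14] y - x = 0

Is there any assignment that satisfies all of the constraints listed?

Constraints 2, 4, and 7 give v − x ≥ -5, x − w ≥ 1, w − v ≥ 6.
Adding all 3 inequalities: the left sides telescope to 0, and the right sides sum to (-5) + 1 + 6 = 2. So 0 ≥ 2, which is false.

Unsatisfiable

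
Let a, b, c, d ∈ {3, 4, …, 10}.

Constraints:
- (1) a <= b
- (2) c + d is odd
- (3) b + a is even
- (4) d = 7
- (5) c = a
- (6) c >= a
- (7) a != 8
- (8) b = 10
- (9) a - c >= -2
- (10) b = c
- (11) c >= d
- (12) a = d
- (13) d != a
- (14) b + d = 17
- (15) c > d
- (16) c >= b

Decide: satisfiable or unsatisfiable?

Constraint 8 fixes b = 10 and constraint 4 fixes d = 7. Constraints 5, 10, and 12 give b = c = a = d, so b = d. But 10 ≠ 7 — contradiction.

Unsatisfiable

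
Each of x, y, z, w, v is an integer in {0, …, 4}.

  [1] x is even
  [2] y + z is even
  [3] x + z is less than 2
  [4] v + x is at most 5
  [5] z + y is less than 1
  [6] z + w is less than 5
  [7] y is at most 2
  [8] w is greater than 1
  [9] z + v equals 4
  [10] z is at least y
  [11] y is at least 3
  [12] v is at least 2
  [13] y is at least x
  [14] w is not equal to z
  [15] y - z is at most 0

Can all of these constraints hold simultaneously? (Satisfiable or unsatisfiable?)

From constraints 10 and 11: z ≥ y ≥ 3. From constraint 12: v ≥ 2. Hence z + v ≥ 5. But constraint 9 requires z + v = 4, and 4 < 5. Contradiction.

Unsatisfiable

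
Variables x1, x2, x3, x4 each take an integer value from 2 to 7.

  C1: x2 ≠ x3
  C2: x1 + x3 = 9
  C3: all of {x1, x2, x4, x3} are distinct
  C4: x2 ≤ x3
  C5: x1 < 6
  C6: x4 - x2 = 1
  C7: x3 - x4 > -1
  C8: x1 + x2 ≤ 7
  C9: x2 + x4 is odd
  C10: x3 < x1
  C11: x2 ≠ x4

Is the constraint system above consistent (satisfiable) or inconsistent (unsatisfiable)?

One satisfying assignment is x1 = 5, x2 = 2, x3 = 4, x4 = 3.
For the less obvious constraints — constraint 2: x1 + x3 = 9; constraint 6: x4 - x2 = 1; constraint 7: x3 - x4 = 1 — and the others hold by inspection.

Satisfiable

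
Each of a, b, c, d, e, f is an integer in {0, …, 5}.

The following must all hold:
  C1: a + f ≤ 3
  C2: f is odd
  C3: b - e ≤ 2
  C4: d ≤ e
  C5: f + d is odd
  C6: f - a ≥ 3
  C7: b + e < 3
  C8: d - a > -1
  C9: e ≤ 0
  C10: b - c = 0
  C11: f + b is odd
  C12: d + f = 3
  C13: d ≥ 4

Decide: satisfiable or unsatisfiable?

Unsatisfiable

From constraints 4 and 13: e ≥ d and d ≥ 4, so e ≥ 4. From constraint 9: e ≤ 0. But 0 < 4, so no value of e works.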